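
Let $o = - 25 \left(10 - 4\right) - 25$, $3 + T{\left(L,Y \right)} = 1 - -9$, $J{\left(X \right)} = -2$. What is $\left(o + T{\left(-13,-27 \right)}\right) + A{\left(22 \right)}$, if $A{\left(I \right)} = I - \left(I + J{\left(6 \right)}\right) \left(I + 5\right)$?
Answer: $-686$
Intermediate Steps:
$T{\left(L,Y \right)} = 7$ ($T{\left(L,Y \right)} = -3 + \left(1 - -9\right) = -3 + \left(1 + 9\right) = -3 + 10 = 7$)
$A{\left(I \right)} = I - \left(-2 + I\right) \left(5 + I\right)$ ($A{\left(I \right)} = I - \left(I - 2\right) \left(I + 5\right) = I - \left(-2 + I\right) \left(5 + I\right)$)
$o = -175$ ($o = - 25 \left(10 - 4\right) - 25 = \left(-25\right) 6 - 25 = -150 - 25 = -175$)
$\left(o + T{\left(-13,-27 \right)}\right) + A{\left(22 \right)} = \left(-175 + 7\right) - 518 = -168 - 518 = -686$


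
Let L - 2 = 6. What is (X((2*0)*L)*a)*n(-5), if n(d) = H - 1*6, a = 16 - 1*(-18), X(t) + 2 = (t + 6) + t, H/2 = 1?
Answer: -544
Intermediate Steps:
H = 2 (H = 2*1 = 2)
L = 8 (L = 2 + 6 = 8)
X(t) = 4 + 2*t (X(t) = -2 + ((t + 6) + t) = -2 + ((6 + t) + t) = -2 + (6 + 2*t) = 4 + 2*t)
a = 34 (a = 16 + 18 = 34)
n(d) = -4 (n(d) = 2 - 1*6 = 2 - 6 = -4)
(X((2*0)*L)*a)*n(-5) = ((4 + 2*((2*0)*8))*34)*(-4) = ((4 + 2*(0*8))*34)*(-4) = ((4 + 2*0)*34)*(-4) = ((4 + 0)*34)*(-4) = (4*34)*(-4) = 136*(-4) = -544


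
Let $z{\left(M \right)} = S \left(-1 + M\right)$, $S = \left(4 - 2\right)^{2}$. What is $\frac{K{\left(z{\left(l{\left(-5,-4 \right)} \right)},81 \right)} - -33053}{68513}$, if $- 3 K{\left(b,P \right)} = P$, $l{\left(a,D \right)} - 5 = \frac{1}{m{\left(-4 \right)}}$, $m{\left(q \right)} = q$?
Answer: $\frac{33026}{68513} \approx 0.48204$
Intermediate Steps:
$l{\left(a,D \right)} = \frac{19}{4}$ ($l{\left(a,D \right)} = 5 + \frac{1}{-4} = 5 - \frac{1}{4} = \frac{19}{4}$)
$S = 4$ ($S = 2^{2} = 4$)
$z{\left(M \right)} = -4 + 4 M$ ($z{\left(M \right)} = 4 \left(-1 + M\right) = -4 + 4 M$)
$K{\left(b,P \right)} = - \frac{P}{3}$
$\frac{K{\left(z{\left(l{\left(-5,-4 \right)} \right)},81 \right)} - -33053}{68513} = \frac{\left(- \frac{1}{3}\right) 81 - -33053}{68513} = \left(-27 + 33053\right) \frac{1}{68513} = 33026 \cdot \frac{1}{68513} = \frac{33026}{68513}$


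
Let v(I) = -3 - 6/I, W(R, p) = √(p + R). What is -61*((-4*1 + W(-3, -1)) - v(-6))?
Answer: 122 - 122*I ≈ 122.0 - 122.0*I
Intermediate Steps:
W(R, p) = √(R + p)
v(I) = -3 - 6/I
-61*((-4*1 + W(-3, -1)) - v(-6)) = -61*((-4*1 + √(-3 - 1)) - (-3 - 6/(-6))) = -61*((-4 + √(-4)) - (-3 - 6*(-⅙))) = -61*((-4 + 2*I) - (-3 + 1)) = -61*((-4 + 2*I) - 1*(-2)) = -61*((-4 + 2*I) + 2) = -61*(-2 + 2*I) = 122 - 122*I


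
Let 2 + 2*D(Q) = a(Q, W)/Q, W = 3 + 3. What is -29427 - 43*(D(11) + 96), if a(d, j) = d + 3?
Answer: -368933/11 ≈ -33539.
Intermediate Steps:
W = 6
a(d, j) = 3 + d
D(Q) = -1 + (3 + Q)/(2*Q) (D(Q) = -1 + ((3 + Q)/Q)/2 = -1 + (3 + Q)/(2*Q))
-29427 - 43*(D(11) + 96) = -29427 - 43*((1/2)*(3 - 1*11)/11 + 96) = -29427 - 43*((1/2)*(1/11)*(3 - 11) + 96) = -29427 - 43*((1/2)*(1/11)*(-8) + 96) = -29427 - 43*(-4/11 + 96) = -29427 - 43*1052/11 = -29427 - 45236/11 = -368933/11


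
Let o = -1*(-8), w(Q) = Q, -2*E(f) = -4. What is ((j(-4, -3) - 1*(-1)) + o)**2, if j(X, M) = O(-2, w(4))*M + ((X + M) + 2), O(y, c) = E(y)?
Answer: 4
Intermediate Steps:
E(f) = 2 (E(f) = -1/2*(-4) = 2)
O(y, c) = 2
o = 8
j(X, M) = 2 + X + 3*M (j(X, M) = 2*M + ((X + M) + 2) = 2*M + ((M + X) + 2) = 2*M + (2 + M + X) = 2 + X + 3*M)
((j(-4, -3) - 1*(-1)) + o)**2 = (((2 - 4 + 3*(-3)) - 1*(-1)) + 8)**2 = (((2 - 4 - 9) + 1) + 8)**2 = ((-11 + 1) + 8)**2 = (-10 + 8)**2 = (-2)**2 = 4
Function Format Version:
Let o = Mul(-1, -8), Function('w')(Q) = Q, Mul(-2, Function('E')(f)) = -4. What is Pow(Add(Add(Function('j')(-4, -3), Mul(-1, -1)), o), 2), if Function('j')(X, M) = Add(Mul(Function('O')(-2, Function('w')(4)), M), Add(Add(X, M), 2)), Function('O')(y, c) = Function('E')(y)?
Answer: 4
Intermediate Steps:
Function('E')(f) = 2 (Function('E')(f) = Mul(Rational(-1, 2), -4) = 2)
Function('O')(y, c) = 2
o = 8
Function('j')(X, M) = Add(2, X, Mul(3, M)) (Function('j')(X, M) = Add(Mul(2, M), Add(Add(X, M), 2)) = Add(Mul(2, M), Add(Add(M, X), 2)) = Add(Mul(2, M), Add(2, M, X)) = Add(2, X, Mul(3, M)))
Pow(Add(Add(Function('j')(-4, -3), Mul(-1, -1)), o), 2) = Pow(Add(Add(Add(2, -4, Mul(3, -3)), Mul(-1, -1)), 8), 2) = Pow(Add(Add(Add(2, -4, -9), 1), 8), 2) = Pow(Add(Add(-11, 1), 8), 2) = Pow(Add(-10, 8), 2) = Pow(-2, 2) = 4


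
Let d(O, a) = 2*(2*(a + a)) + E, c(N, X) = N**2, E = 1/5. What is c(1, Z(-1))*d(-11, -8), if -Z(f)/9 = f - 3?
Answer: -319/5 ≈ -63.800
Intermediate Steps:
Z(f) = 27 - 9*f (Z(f) = -9*(f - 3) = -9*(-3 + f) = 27 - 9*f)
E = 1/5 ≈ 0.20000
d(O, a) = 1/5 + 8*a (d(O, a) = 2*(2*(a + a)) + 1/5 = 2*(2*(2*a)) + 1/5 = 2*(4*a) + 1/5 = 8*a + 1/5 = 1/5 + 8*a)
c(1, Z(-1))*d(-11, -8) = 1**2*(1/5 + 8*(-8)) = 1*(1/5 - 64) = 1*(-319/5) = -319/5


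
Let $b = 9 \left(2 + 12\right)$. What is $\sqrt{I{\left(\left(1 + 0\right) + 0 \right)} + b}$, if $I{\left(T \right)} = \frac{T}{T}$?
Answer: $\sqrt{127} \approx 11.269$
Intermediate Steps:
$I{\left(T \right)} = 1$
$b = 126$ ($b = 9 \cdot 14 = 126$)
$\sqrt{I{\left(\left(1 + 0\right) + 0 \right)} + b} = \sqrt{1 + 126} = \sqrt{127}$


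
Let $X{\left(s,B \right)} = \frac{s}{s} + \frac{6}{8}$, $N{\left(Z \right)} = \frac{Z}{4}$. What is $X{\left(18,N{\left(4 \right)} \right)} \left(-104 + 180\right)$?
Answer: $133$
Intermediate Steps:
$N{\left(Z \right)} = \frac{Z}{4}$ ($N{\left(Z \right)} = Z \frac{1}{4} = \frac{Z}{4}$)
$X{\left(s,B \right)} = \frac{7}{4}$ ($X{\left(s,B \right)} = 1 + 6 \cdot \frac{1}{8} = 1 + \frac{3}{4} = \frac{7}{4}$)
$X{\left(18,N{\left(4 \right)} \right)} \left(-104 + 180\right) = \frac{7 \left(-104 + 180\right)}{4} = \frac{7}{4} \cdot 76 = 133$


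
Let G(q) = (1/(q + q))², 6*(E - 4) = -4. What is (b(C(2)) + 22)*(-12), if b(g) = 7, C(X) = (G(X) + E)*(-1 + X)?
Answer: -348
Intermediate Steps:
E = 10/3 (E = 4 + (⅙)*(-4) = 4 - ⅔ = 10/3 ≈ 3.3333)
G(q) = 1/(4*q²) (G(q) = (1/(2*q))² = 1/(4*q²))
C(X) = (-1 + X)*(10/3 + 1/(4*X²)) (C(X) = (1/(4*X²) + 10/3)*(-1 + X) = (10/3 + 1/(4*X²))*(-1 + X) = (-1 + X)*(10/3 + 1/(4*X²)))
(b(C(2)) + 22)*(-12) = (7 + 22)*(-12) = 29*(-12) = -348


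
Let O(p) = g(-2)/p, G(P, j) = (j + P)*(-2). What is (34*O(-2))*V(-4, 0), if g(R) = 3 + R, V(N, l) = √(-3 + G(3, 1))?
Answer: -17*I*√11 ≈ -56.383*I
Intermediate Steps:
G(P, j) = -2*P - 2*j (G(P, j) = (P + j)*(-2) = -2*P - 2*j)
V(N, l) = I*√11 (V(N, l) = √(-3 + (-2*3 - 2*1)) = √(-3 + (-6 - 2)) = √(-3 - 8) = √(-11) = I*√11)
O(p) = 1/p (O(p) = (3 - 2)/p = 1/p)
(34*O(-2))*V(-4, 0) = (34/(-2))*(I*√11) = (34*(-½))*(I*√11) = -17*I*√11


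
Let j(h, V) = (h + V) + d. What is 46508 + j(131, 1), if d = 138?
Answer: 46778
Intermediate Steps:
j(h, V) = 138 + V + h (j(h, V) = (h + V) + 138 = (V + h) + 138 = 138 + V + h)
46508 + j(131, 1) = 46508 + (138 + 1 + 131) = 46508 + 270 = 46778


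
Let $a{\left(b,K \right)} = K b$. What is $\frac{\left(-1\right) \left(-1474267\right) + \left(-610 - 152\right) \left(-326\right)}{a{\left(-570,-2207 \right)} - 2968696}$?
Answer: $- \frac{1722679}{1710706} \approx -1.007$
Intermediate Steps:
$\frac{\left(-1\right) \left(-1474267\right) + \left(-610 - 152\right) \left(-326\right)}{a{\left(-570,-2207 \right)} - 2968696} = \frac{\left(-1\right) \left(-1474267\right) + \left(-610 - 152\right) \left(-326\right)}{\left(-2207\right) \left(-570\right) - 2968696} = \frac{1474267 - -248412}{1257990 - 2968696} = \frac{1474267 + 248412}{-1710706} = 1722679 \left(- \frac{1}{1710706}\right) = - \frac{1722679}{1710706}$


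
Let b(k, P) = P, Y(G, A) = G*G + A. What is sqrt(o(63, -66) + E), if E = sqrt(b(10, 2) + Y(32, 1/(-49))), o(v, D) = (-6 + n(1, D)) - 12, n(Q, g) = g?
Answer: sqrt(-4116 + 7*sqrt(50273))/7 ≈ 7.209*I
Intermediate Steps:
o(v, D) = -18 + D (o(v, D) = (-6 + D) - 12 = -18 + D)
Y(G, A) = A + G**2 (Y(G, A) = G**2 + A = A + G**2)
E = sqrt(50273)/7 (E = sqrt(2 + (1/(-49) + 32**2)) = sqrt(2 + (-1/49 + 1024)) = sqrt(2 + 50175/49) = sqrt(50273/49) = sqrt(50273)/7 ≈ 32.031)
sqrt(o(63, -66) + E) = sqrt((-18 - 66) + sqrt(50273)/7) = sqrt(-84 + sqrt(50273)/7)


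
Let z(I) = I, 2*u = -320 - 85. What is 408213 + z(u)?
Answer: 816021/2 ≈ 4.0801e+5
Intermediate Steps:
u = -405/2 (u = (-320 - 85)/2 = (1/2)*(-405) = -405/2 ≈ -202.50)
408213 + z(u) = 408213 - 405/2 = 816021/2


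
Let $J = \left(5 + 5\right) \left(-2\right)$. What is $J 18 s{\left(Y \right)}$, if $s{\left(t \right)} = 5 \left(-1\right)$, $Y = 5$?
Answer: $1800$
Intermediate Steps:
$J = -20$ ($J = 10 \left(-2\right) = -20$)
$s{\left(t \right)} = -5$
$J 18 s{\left(Y \right)} = \left(-20\right) 18 \left(-5\right) = \left(-360\right) \left(-5\right) = 1800$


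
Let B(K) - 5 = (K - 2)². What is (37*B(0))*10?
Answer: 3330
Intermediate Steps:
B(K) = 5 + (-2 + K)² (B(K) = 5 + (K - 2)² = 5 + (-2 + K)²)
(37*B(0))*10 = (37*(5 + (-2 + 0)²))*10 = (37*(5 + (-2)²))*10 = (37*(5 + 4))*10 = (37*9)*10 = 333*10 = 3330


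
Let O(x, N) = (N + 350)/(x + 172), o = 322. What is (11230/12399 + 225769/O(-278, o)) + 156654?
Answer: 56030104677/462896 ≈ 1.2104e+5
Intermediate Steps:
O(x, N) = (350 + N)/(172 + x)
(11230/12399 + 225769/O(-278, o)) + 156654 = (11230/12399 + 225769/(((350 + 322)/(172 - 278)))) + 156654 = (11230*(1/12399) + 225769/((672/(-106)))) + 156654 = (11230/12399 + 225769/((-1/106*672))) + 156654 = (11230/12399 + 225769/(-336/53)) + 156654 = (11230/12399 + 225769*(-53/336)) + 156654 = (11230/12399 - 11965757/336) + 156654 = -16484405307/462896 + 156654 = 56030104677/462896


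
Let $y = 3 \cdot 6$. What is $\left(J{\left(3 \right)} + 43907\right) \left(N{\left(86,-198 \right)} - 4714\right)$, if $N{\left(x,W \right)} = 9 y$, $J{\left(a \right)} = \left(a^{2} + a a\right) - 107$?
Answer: $-199459536$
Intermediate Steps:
$y = 18$
$J{\left(a \right)} = -107 + 2 a^{2}$ ($J{\left(a \right)} = \left(a^{2} + a^{2}\right) - 107 = 2 a^{2} - 107 = -107 + 2 a^{2}$)
$N{\left(x,W \right)} = 162$ ($N{\left(x,W \right)} = 9 \cdot 18 = 162$)
$\left(J{\left(3 \right)} + 43907\right) \left(N{\left(86,-198 \right)} - 4714\right) = \left(\left(-107 + 2 \cdot 3^{2}\right) + 43907\right) \left(162 - 4714\right) = \left(\left(-107 + 2 \cdot 9\right) + 43907\right) \left(-4552\right) = \left(\left(-107 + 18\right) + 43907\right) \left(-4552\right) = \left(-89 + 43907\right) \left(-4552\right) = 43818 \left(-4552\right) = -199459536$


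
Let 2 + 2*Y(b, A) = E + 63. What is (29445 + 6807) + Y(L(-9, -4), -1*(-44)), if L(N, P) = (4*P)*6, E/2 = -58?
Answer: 72449/2 ≈ 36225.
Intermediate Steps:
E = -116 (E = 2*(-58) = -116)
L(N, P) = 24*P
Y(b, A) = -55/2 (Y(b, A) = -1 + (-116 + 63)/2 = -1 + (½)*(-53) = -1 - 53/2 = -55/2)
(29445 + 6807) + Y(L(-9, -4), -1*(-44)) = (29445 + 6807) - 55/2 = 36252 - 55/2 = 72449/2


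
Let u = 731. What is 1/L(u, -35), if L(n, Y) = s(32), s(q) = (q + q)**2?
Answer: 1/4096 ≈ 0.00024414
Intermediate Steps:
s(q) = 4*q**2 (s(q) = (2*q)**2 = 4*q**2)
L(n, Y) = 4096 (L(n, Y) = 4*32**2 = 4*1024 = 4096)
1/L(u, -35) = 1/4096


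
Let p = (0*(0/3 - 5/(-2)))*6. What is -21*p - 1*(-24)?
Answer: 24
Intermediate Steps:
p = 0 (p = (0*(0*(1/3) - 5*(-1/2)))*6 = (0*(0 + 5/2))*6 = (0*(5/2))*6 = 0*6 = 0)
-21*p - 1*(-24) = -21*0 - 1*(-24) = 0 + 24 = 24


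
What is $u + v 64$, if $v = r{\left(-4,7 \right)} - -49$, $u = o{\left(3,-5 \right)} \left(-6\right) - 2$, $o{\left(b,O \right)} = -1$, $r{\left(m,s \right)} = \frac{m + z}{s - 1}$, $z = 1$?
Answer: $3108$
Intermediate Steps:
$r{\left(m,s \right)} = \frac{1 + m}{-1 + s}$ ($r{\left(m,s \right)} = \frac{m + 1}{s - 1} = \frac{1 + m}{-1 + s}$)
$u = 4$ ($u = \left(-1\right) \left(-6\right) - 2 = 6 - 2 = 4$)
$v = \frac{97}{2}$ ($v = \frac{1 - 4}{-1 + 7} - -49 = \frac{1}{6} \left(-3\right) + 49 = - \frac{1}{2} + 49 = \frac{97}{2} \approx 48.5$)
$u + v 64 = 4 + \frac{97}{2} \cdot 64 = 4 + 3104 = 3108$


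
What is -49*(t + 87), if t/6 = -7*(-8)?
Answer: -20727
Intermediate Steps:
t = 336 (t = 6*(-7*(-8)) = 6*56 = 336)
-49*(t + 87) = -49*(336 + 87) = -49*423 = -20727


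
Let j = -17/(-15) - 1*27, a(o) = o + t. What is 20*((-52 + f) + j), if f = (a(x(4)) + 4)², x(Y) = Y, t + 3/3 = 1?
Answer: -832/3 ≈ -277.33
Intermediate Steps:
t = 0 (t = -1 + 1 = 0)
a(o) = o (a(o) = o + 0 = o)
j = -388/15 (j = -17*(-1/15) - 27 = 17/15 - 27 = -388/15 ≈ -25.867)
f = 64 (f = (4 + 4)² = 8² = 64)
20*((-52 + f) + j) = 20*((-52 + 64) - 388/15) = 20*(12 - 388/15) = 20*(-208/15) = -832/3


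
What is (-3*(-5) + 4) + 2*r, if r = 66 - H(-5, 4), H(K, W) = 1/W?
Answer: 301/2 ≈ 150.50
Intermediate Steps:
r = 263/4 (r = 66 - 1/4 = 66 - 1*¼ = 66 - ¼ = 263/4 ≈ 65.750)
(-3*(-5) + 4) + 2*r = (-3*(-5) + 4) + 2*(263/4) = (15 + 4) + 263/2 = 19 + 263/2 = 301/2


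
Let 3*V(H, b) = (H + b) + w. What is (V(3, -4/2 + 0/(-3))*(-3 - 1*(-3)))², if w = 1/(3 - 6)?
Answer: 0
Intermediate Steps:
w = -⅓ (w = 1/(-3) = -⅓ ≈ -0.33333)
V(H, b) = -⅑ + H/3 + b/3 (V(H, b) = ((H + b) - ⅓)/3 = (-⅓ + H + b)/3 = -⅑ + H/3 + b/3)
(V(3, -4/2 + 0/(-3))*(-3 - 1*(-3)))² = ((-⅑ + (⅓)*3 + (-4/2 + 0/(-3))/3)*(-3 - 1*(-3)))² = ((-⅑ + 1 + (-4*½ + 0*(-⅓))/3)*(-3 + 3))² = ((-⅑ + 1 + (-2 + 0)/3)*0)² = ((-⅑ + 1 + (⅓)*(-2))*0)² = ((-⅑ + 1 - ⅔)*0)² = ((2/9)*0)² = 0² = 0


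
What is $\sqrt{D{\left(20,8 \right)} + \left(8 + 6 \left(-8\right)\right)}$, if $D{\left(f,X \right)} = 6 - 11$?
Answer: $3 i \sqrt{5} \approx 6.7082 i$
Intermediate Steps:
$D{\left(f,X \right)} = -5$ ($D{\left(f,X \right)} = 6 - 11 = -5$)
$\sqrt{D{\left(20,8 \right)} + \left(8 + 6 \left(-8\right)\right)} = \sqrt{-5 + \left(8 + 6 \left(-8\right)\right)} = \sqrt{-5 + \left(8 - 48\right)} = \sqrt{-5 - 40} = \sqrt{-45} = 3 i \sqrt{5}$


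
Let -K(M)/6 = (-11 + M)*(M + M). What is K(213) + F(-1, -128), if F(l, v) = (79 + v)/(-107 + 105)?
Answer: -1032575/2 ≈ -5.1629e+5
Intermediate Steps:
F(l, v) = -79/2 - v/2 (F(l, v) = (79 + v)/(-2) = (79 + v)*(-½) = -79/2 - v/2)
K(M) = -12*M*(-11 + M) (K(M) = -6*(-11 + M)*(M + M) = -6*(-11 + M)*2*M = -12*M*(-11 + M))
K(213) + F(-1, -128) = 12*213*(11 - 1*213) + (-79/2 - ½*(-128)) = 12*213*(11 - 213) + (-79/2 + 64) = 12*213*(-202) + 49/2 = -516312 + 49/2 = -1032575/2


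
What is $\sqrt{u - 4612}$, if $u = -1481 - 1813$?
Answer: $i \sqrt{7906} \approx 88.916 i$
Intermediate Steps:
$u = -3294$
$\sqrt{u - 4612} = \sqrt{-3294 - 4612} = \sqrt{-7906} = i \sqrt{7906}$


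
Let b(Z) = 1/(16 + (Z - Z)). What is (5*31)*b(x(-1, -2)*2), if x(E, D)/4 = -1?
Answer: 155/16 ≈ 9.6875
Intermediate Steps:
x(E, D) = -4 (x(E, D) = 4*(-1) = -4)
b(Z) = 1/16 (b(Z) = 1/(16 + 0) = 1/16)
(5*31)*b(x(-1, -2)*2) = (5*31)*(1/16) = 155*(1/16) = 155/16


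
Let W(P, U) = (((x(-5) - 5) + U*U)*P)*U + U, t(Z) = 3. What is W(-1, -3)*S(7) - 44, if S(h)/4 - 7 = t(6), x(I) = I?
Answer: -284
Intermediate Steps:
S(h) = 40 (S(h) = 28 + 4*3 = 28 + 12 = 40)
W(P, U) = U + P*U*(-10 + U²) (W(P, U) = (((-5 - 5) + U*U)*P)*U + U = ((-10 + U²)*P)*U + U = (P*(-10 + U²))*U + U = P*U*(-10 + U²) + U = U + P*U*(-10 + U²))
W(-1, -3)*S(7) - 44 = -3*(1 - 10*(-1) - 1*(-3)²)*40 - 44 = -3*(1 + 10 - 1*9)*40 - 44 = -3*(1 + 10 - 9)*40 - 44 = -3*2*40 - 44 = -6*40 - 44 = -240 - 44 = -284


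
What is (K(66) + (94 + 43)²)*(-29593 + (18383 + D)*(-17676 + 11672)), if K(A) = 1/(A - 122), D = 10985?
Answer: -185360283684095/56 ≈ -3.3100e+12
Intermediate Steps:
K(A) = 1/(-122 + A)
(K(66) + (94 + 43)²)*(-29593 + (18383 + D)*(-17676 + 11672)) = (1/(-122 + 66) + (94 + 43)²)*(-29593 + (18383 + 10985)*(-17676 + 11672)) = (1/(-56) + 137²)*(-29593 + 29368*(-6004)) = (-1/56 + 18769)*(-29593 - 176325472) = (1051063/56)*(-176355065) = -185360283684095/56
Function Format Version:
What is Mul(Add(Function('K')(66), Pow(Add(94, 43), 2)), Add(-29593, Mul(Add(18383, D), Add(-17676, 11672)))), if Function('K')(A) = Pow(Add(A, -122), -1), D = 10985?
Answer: Rational(-185360283684095, 56) ≈ -3.3100e+12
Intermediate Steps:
Function('K')(A) = Pow(Add(-122, A), -1)
Mul(Add(Function('K')(66), Pow(Add(94, 43), 2)), Add(-29593, Mul(Add(18383, D), Add(-17676, 11672)))) = Mul(Add(Pow(Add(-122, 66), -1), Pow(Add(94, 43), 2)), Add(-29593, Mul(Add(18383, 10985), Add(-17676, 11672)))) = Mul(Add(Pow(-56, -1), Pow(137, 2)), Add(-29593, Mul(29368, -6004))) = Mul(Add(Rational(-1, 56), 18769), Add(-29593, -176325472)) = Mul(Rational(1051063, 56), -176355065) = Rational(-185360283684095, 56)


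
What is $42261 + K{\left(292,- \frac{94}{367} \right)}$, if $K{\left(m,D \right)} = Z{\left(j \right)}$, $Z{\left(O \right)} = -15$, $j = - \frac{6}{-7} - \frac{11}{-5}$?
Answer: $42246$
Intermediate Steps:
$j = \frac{107}{35}$ ($j = \left(-6\right) \left(- \frac{1}{7}\right) - - \frac{11}{5} = \frac{6}{7} + \frac{11}{5} = \frac{107}{35} \approx 3.0571$)
$K{\left(m,D \right)} = -15$
$42261 + K{\left(292,- \frac{94}{367} \right)} = 42261 - 15 = 42246$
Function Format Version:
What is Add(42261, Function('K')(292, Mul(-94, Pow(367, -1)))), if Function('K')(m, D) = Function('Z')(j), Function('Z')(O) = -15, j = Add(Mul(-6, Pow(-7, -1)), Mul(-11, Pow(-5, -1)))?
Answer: 42246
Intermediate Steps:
j = Rational(107, 35) (j = Add(Mul(-6, Rational(-1, 7)), Mul(-11, Rational(-1, 5))) = Add(Rational(6, 7), Rational(11, 5)) = Rational(107, 35) ≈ 3.0571)
Function('K')(m, D) = -15
Add(42261, Function('K')(292, Mul(-94, Pow(367, -1)))) = Add(42261, -15) = 42246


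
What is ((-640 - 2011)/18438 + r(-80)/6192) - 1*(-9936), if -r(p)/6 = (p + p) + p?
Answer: 7877669011/792834 ≈ 9936.1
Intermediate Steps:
r(p) = -18*p (r(p) = -6*((p + p) + p) = -6*(2*p + p) = -18*p)
((-640 - 2011)/18438 + r(-80)/6192) - 1*(-9936) = ((-640 - 2011)/18438 - 18*(-80)/6192) - 1*(-9936) = (-2651*1/18438 + 1440*(1/6192)) + 9936 = (-2651/18438 + 10/43) + 9936 = 70387/792834 + 9936 = 7877669011/792834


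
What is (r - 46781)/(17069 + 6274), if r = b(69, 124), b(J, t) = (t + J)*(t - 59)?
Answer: -11412/7781 ≈ -1.4667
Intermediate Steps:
b(J, t) = (-59 + t)*(J + t) (b(J, t) = (J + t)*(-59 + t) = (-59 + t)*(J + t))
r = 12545 (r = 124² - 59*69 - 59*124 + 69*124 = 15376 - 4071 - 7316 + 8556 = 12545)
(r - 46781)/(17069 + 6274) = (12545 - 46781)/(17069 + 6274) = -34236/23343 = -34236*1/23343 = -11412/7781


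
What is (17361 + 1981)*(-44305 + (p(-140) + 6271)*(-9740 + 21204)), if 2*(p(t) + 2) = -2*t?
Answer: 1420253486082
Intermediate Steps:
p(t) = -2 - t (p(t) = -2 + (-2*t)/2 = -2 - t)
(17361 + 1981)*(-44305 + (p(-140) + 6271)*(-9740 + 21204)) = (17361 + 1981)*(-44305 + ((-2 - 1*(-140)) + 6271)*(-9740 + 21204)) = 19342*(-44305 + ((-2 + 140) + 6271)*11464) = 19342*(-44305 + (138 + 6271)*11464) = 19342*(-44305 + 6409*11464) = 19342*(-44305 + 73472776) = 19342*73428471 = 1420253486082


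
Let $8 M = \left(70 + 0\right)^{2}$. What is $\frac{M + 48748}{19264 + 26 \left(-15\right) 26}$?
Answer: $\frac{98721}{18248} \approx 5.41$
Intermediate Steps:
$M = \frac{1225}{2}$ ($M = \frac{\left(70 + 0\right)^{2}}{8} = \frac{70^{2}}{8} = \frac{1}{8} \cdot 4900 = \frac{1225}{2} \approx 612.5$)
$\frac{M + 48748}{19264 + 26 \left(-15\right) 26} = \frac{\frac{1225}{2} + 48748}{19264 + 26 \left(-15\right) 26} = \frac{98721}{2 \left(19264 - 10140\right)} = \frac{98721}{2 \cdot 9124} = \frac{98721}{2} \cdot \frac{1}{9124} = \frac{98721}{18248}$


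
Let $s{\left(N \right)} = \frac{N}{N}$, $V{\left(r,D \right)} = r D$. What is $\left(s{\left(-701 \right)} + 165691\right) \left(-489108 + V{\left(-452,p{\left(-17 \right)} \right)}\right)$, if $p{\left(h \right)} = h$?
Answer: $-79768105408$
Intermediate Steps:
$V{\left(r,D \right)} = D r$
$s{\left(N \right)} = 1$
$\left(s{\left(-701 \right)} + 165691\right) \left(-489108 + V{\left(-452,p{\left(-17 \right)} \right)}\right) = \left(1 + 165691\right) \left(-489108 - -7684\right) = 165692 \left(-489108 + 7684\right) = 165692 \left(-481424\right) = -79768105408$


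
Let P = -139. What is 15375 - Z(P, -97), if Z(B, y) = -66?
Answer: 15441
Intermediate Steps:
15375 - Z(P, -97) = 15375 - 1*(-66) = 15375 + 66 = 15441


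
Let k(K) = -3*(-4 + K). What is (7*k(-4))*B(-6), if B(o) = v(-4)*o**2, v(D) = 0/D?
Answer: 0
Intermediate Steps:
k(K) = 12 - 3*K
v(D) = 0
B(o) = 0 (B(o) = 0*o**2 = 0)
(7*k(-4))*B(-6) = (7*(12 - 3*(-4)))*0 = (7*(12 + 12))*0 = (7*24)*0 = 168*0 = 0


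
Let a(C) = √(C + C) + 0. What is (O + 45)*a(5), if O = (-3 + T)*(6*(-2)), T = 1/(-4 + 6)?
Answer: 75*√10 ≈ 237.17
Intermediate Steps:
T = ½ (T = 1/2 = ½ ≈ 0.50000)
O = 30 (O = (-3 + ½)*(6*(-2)) = -5/2*(-12) = 30)
a(C) = √2*√C (a(C) = √(2*C) + 0 = √2*√C + 0 = √2*√C)
(O + 45)*a(5) = (30 + 45)*(√2*√5) = 75*√10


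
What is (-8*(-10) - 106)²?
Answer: 676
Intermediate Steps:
(-8*(-10) - 106)² = (80 - 106)² = (-26)² = 676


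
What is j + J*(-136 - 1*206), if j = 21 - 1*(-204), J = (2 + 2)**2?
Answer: -5247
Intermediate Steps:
J = 16 (J = 4**2 = 16)
j = 225 (j = 21 + 204 = 225)
j + J*(-136 - 1*206) = 225 + 16*(-136 - 1*206) = 225 + 16*(-136 - 206) = 225 + 16*(-342) = 225 - 5472 = -5247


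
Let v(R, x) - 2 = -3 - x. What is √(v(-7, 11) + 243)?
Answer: √231 ≈ 15.199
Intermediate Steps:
v(R, x) = -1 - x (v(R, x) = 2 + (-3 - x) = -1 - x)
√(v(-7, 11) + 243) = √((-1 - 1*11) + 243) = √((-1 - 11) + 243) = √(-12 + 243) = √231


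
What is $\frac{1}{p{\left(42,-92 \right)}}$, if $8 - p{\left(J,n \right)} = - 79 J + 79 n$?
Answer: $\frac{1}{10594} \approx 9.4393 \cdot 10^{-5}$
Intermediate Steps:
$p{\left(J,n \right)} = 8 - 79 n + 79 J$ ($p{\left(J,n \right)} = 8 - \left(- 79 J + 79 n\right) = 8 + \left(- 79 n + 79 J\right) = 8 - 79 n + 79 J$)
$\frac{1}{p{\left(42,-92 \right)}} = \frac{1}{8 - -7268 + 79 \cdot 42} = \frac{1}{8 + 7268 + 3318} = \frac{1}{10594}$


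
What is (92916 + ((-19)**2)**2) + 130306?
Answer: 353543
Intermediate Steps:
(92916 + ((-19)**2)**2) + 130306 = (92916 + 361**2) + 130306 = (92916 + 130321) + 130306 = 223237 + 130306 = 353543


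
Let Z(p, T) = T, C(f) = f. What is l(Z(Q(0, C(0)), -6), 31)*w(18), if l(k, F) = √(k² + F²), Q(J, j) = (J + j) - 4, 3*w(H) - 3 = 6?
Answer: 3*√997 ≈ 94.726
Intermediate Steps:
w(H) = 3 (w(H) = 1 + (⅓)*6 = 1 + 2 = 3)
Q(J, j) = -4 + J + j
l(k, F) = √(F² + k²)
l(Z(Q(0, C(0)), -6), 31)*w(18) = √(31² + (-6)²)*3 = √(961 + 36)*3 = √997*3 = 3*√997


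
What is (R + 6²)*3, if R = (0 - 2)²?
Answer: 120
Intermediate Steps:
R = 4 (R = (-2)² = 4)
(R + 6²)*3 = (4 + 6²)*3 = (4 + 36)*3 = 40*3 = 120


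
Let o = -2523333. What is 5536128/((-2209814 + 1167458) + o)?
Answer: -1845376/1188563 ≈ -1.5526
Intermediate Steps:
5536128/((-2209814 + 1167458) + o) = 5536128/((-2209814 + 1167458) - 2523333) = 5536128/(-1042356 - 2523333) = 5536128/(-3565689) = 5536128*(-1/3565689) = -1845376/1188563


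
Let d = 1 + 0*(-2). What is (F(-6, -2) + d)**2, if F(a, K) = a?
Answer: 25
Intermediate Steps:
d = 1 (d = 1 + 0 = 1)
(F(-6, -2) + d)**2 = (-6 + 1)**2 = (-5)**2 = 25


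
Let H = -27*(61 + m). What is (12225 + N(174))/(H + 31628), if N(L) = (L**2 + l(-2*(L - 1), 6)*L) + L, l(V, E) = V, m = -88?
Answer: -17529/32357 ≈ -0.54174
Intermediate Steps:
N(L) = L + L**2 + L*(2 - 2*L) (N(L) = (L**2 + (-2*(L - 1))*L) + L = (L**2 + (-2*(-1 + L))*L) + L = (L**2 + (2 - 2*L)*L) + L = (L**2 + L*(2 - 2*L)) + L = L + L**2 + L*(2 - 2*L))
H = 729 (H = -27*(61 - 88) = -27*(-27) = 729)
(12225 + N(174))/(H + 31628) = (12225 + 174*(3 - 1*174))/(729 + 31628) = (12225 + 174*(3 - 174))/32357 = (12225 + 174*(-171))*(1/32357) = (12225 - 29754)*(1/32357) = -17529*1/32357 = -17529/32357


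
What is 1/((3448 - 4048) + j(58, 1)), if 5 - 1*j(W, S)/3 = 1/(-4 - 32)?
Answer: -12/7019 ≈ -0.0017096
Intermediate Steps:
j(W, S) = 181/12 (j(W, S) = 15 - 3/(-4 - 32) = 15 - 3/(-36) = 15 - 3*(-1/36) = 15 + 1/12 = 181/12)
1/((3448 - 4048) + j(58, 1)) = 1/((3448 - 4048) + 181/12) = 1/(-600 + 181/12) = 1/(-7019/12) = -12/7019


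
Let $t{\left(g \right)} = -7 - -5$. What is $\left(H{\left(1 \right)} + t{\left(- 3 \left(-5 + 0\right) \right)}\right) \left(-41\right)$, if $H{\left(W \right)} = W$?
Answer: $41$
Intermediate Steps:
$t{\left(g \right)} = -2$ ($t{\left(g \right)} = -7 + 5 = -2$)
$\left(H{\left(1 \right)} + t{\left(- 3 \left(-5 + 0\right) \right)}\right) \left(-41\right) = \left(1 - 2\right) \left(-41\right) = \left(-1\right) \left(-41\right) = 41$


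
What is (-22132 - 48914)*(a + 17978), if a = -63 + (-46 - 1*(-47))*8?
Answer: -1273357458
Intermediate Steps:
a = -55 (a = -63 + (-46 + 47)*8 = -63 + 1*8 = -63 + 8 = -55)
(-22132 - 48914)*(a + 17978) = (-22132 - 48914)*(-55 + 17978) = -71046*17923 = -1273357458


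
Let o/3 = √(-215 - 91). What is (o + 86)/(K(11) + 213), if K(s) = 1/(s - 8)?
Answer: 129/320 + 27*I*√34/640 ≈ 0.40312 + 0.24599*I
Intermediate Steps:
K(s) = 1/(-8 + s)
o = 9*I*√34 (o = 3*√(-215 - 91) = 3*√(-306) = 3*(3*I*√34) = 9*I*√34 ≈ 52.479*I)
(o + 86)/(K(11) + 213) = (9*I*√34 + 86)/(1/(-8 + 11) + 213) = (86 + 9*I*√34)/(1/3 + 213) = (86 + 9*I*√34)/(⅓ + 213) = (86 + 9*I*√34)/(640/3) = (86 + 9*I*√34)*(3/640) = 129/320 + 27*I*√34/640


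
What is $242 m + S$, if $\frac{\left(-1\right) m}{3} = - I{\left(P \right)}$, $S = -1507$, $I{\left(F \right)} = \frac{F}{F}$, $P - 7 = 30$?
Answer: $-781$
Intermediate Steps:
$P = 37$ ($P = 7 + 30 = 37$)
$I{\left(F \right)} = 1$
$m = 3$ ($m = - 3 \left(\left(-1\right) 1\right) = \left(-3\right) \left(-1\right) = 3$)
$242 m + S = 242 \cdot 3 - 1507 = 726 - 1507 = -781$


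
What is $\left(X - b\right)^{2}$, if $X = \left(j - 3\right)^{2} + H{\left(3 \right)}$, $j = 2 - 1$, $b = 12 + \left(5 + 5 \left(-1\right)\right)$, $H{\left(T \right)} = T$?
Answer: $25$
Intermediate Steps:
$b = 12$ ($b = 12 + \left(5 - 5\right) = 12 + 0 = 12$)
$j = 1$ ($j = 2 - 1 = 1$)
$X = 7$ ($X = \left(1 - 3\right)^{2} + 3 = \left(-2\right)^{2} + 3 = 4 + 3 = 7$)
$\left(X - b\right)^{2} = \left(7 - 12\right)^{2} = \left(-5\right)^{2} = 25$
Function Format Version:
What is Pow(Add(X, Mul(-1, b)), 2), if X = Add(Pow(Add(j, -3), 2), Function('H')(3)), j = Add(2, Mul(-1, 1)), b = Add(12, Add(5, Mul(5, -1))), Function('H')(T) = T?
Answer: 25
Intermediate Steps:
b = 12 (b = Add(12, Add(5, -5)) = Add(12, 0) = 12)
j = 1 (j = Add(2, -1) = 1)
X = 7 (X = Add(Pow(Add(1, -3), 2), 3) = Add(Pow(-2, 2), 3) = Add(4, 3) = 7)
Pow(Add(X, Mul(-1, b)), 2) = Pow(Add(7, Mul(-1, 12)), 2) = Pow(Add(7, -12), 2) = Pow(-5, 2) = 25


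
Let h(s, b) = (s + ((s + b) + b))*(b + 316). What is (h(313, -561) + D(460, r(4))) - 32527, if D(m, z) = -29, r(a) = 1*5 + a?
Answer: 88964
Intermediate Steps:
r(a) = 5 + a
h(s, b) = (316 + b)*(2*b + 2*s) (h(s, b) = (s + ((b + s) + b))*(316 + b) = (s + (s + 2*b))*(316 + b) = (2*b + 2*s)*(316 + b) = (316 + b)*(2*b + 2*s))
(h(313, -561) + D(460, r(4))) - 32527 = ((2*(-561)² + 632*(-561) + 632*313 + 2*(-561)*313) - 29) - 32527 = ((2*314721 - 354552 + 197816 - 351186) - 29) - 32527 = ((629442 - 354552 + 197816 - 351186) - 29) - 32527 = (121520 - 29) - 32527 = 121491 - 32527 = 88964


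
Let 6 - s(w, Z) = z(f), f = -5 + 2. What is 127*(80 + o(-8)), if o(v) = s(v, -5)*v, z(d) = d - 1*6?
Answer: -5080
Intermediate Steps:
f = -3
z(d) = -6 + d (z(d) = d - 6 = -6 + d)
s(w, Z) = 15 (s(w, Z) = 6 - (-6 - 3) = 6 - 1*(-9) = 6 + 9 = 15)
o(v) = 15*v
127*(80 + o(-8)) = 127*(80 + 15*(-8)) = 127*(80 - 120) = 127*(-40) = -5080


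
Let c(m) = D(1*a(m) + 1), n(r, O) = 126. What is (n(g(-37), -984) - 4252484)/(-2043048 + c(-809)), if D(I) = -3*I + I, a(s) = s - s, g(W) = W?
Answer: 2126179/1021525 ≈ 2.0814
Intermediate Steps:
a(s) = 0
D(I) = -2*I
c(m) = -2 (c(m) = -2*(1*0 + 1) = -2*(0 + 1) = -2*1 = -2)
(n(g(-37), -984) - 4252484)/(-2043048 + c(-809)) = (126 - 4252484)/(-2043048 - 2) = -4252358/(-2043050) = -4252358*(-1/2043050) = 2126179/1021525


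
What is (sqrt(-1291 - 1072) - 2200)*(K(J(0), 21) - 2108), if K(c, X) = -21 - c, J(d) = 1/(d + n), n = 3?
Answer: 14053600/3 - 6388*I*sqrt(2363)/3 ≈ 4.6845e+6 - 1.0351e+5*I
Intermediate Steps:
J(d) = 1/(3 + d) (J(d) = 1/(d + 3) = 1/(3 + d))
(sqrt(-1291 - 1072) - 2200)*(K(J(0), 21) - 2108) = (sqrt(-1291 - 1072) - 2200)*((-21 - 1/(3 + 0)) - 2108) = (sqrt(-2363) - 2200)*((-21 - 1/3) - 2108) = (I*sqrt(2363) - 2200)*((-21 - 1*1/3) - 2108) = (-2200 + I*sqrt(2363))*((-21 - 1/3) - 2108) = (-2200 + I*sqrt(2363))*(-64/3 - 2108) = (-2200 + I*sqrt(2363))*(-6388/3) = 14053600/3 - 6388*I*sqrt(2363)/3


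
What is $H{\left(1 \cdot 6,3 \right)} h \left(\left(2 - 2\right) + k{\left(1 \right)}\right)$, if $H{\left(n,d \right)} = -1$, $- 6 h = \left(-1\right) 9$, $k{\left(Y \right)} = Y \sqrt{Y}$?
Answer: $- \frac{3}{2} \approx -1.5$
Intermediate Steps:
$k{\left(Y \right)} = Y^{\frac{3}{2}}$
$h = \frac{3}{2}$ ($h = - \frac{\left(-1\right) 9}{6} = \left(- \frac{1}{6}\right) \left(-9\right) = \frac{3}{2} \approx 1.5$)
$H{\left(1 \cdot 6,3 \right)} h \left(\left(2 - 2\right) + k{\left(1 \right)}\right) = \left(-1\right) \frac{3}{2} \left(\left(2 - 2\right) + 1^{\frac{3}{2}}\right) = - \frac{3 \left(0 + 1\right)}{2} = \left(- \frac{3}{2}\right) 1 = - \frac{3}{2}$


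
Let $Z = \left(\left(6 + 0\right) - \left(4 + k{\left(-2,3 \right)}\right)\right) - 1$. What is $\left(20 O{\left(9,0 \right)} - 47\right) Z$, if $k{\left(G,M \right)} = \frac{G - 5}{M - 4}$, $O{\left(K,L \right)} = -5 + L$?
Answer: $882$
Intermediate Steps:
$k{\left(G,M \right)} = \frac{-5 + G}{-4 + M}$
$Z = -6$ ($Z = \left(\left(6 + 0\right) - \left(4 + \frac{-5 - 2}{-4 + 3}\right)\right) - 1 = \left(6 - \left(4 + \frac{1}{-1} \left(-7\right)\right)\right) - 1 = \left(6 - \left(4 - -7\right)\right) - 1 = \left(6 - 11\right) - 1 = -5 - 1 = -6$)
$\left(20 O{\left(9,0 \right)} - 47\right) Z = \left(20 \left(-5 + 0\right) - 47\right) \left(-6\right) = \left(20 \left(-5\right) - 47\right) \left(-6\right) = \left(-100 - 47\right) \left(-6\right) = \left(-147\right) \left(-6\right) = 882$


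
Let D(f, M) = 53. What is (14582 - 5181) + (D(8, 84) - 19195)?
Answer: -9741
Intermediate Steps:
(14582 - 5181) + (D(8, 84) - 19195) = (14582 - 5181) + (53 - 19195) = 9401 - 19142 = -9741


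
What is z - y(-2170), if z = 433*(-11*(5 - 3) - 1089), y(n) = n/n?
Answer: -481064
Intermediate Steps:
y(n) = 1
z = -481063 (z = 433*(-11*2 - 1089) = 433*(-22 - 1089) = 433*(-1111) = -481063)
z - y(-2170) = -481063 - 1*1 = -481063 - 1 = -481064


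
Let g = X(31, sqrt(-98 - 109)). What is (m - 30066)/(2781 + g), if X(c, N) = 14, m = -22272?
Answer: -4026/215 ≈ -18.726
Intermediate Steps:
g = 14
(m - 30066)/(2781 + g) = (-22272 - 30066)/(2781 + 14) = -52338/2795 = -52338*1/2795 = -4026/215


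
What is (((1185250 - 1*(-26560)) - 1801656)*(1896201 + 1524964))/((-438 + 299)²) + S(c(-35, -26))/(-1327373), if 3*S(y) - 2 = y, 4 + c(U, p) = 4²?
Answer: -8035758810828030704/76938521199 ≈ -1.0444e+8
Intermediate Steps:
c(U, p) = 12 (c(U, p) = -4 + 4² = -4 + 16 = 12)
S(y) = ⅔ + y/3
(((1185250 - 1*(-26560)) - 1801656)*(1896201 + 1524964))/((-438 + 299)²) + S(c(-35, -26))/(-1327373) = (((1185250 - 1*(-26560)) - 1801656)*(1896201 + 1524964))/((-438 + 299)²) + (⅔ + (⅓)*12)/(-1327373) = (((1185250 + 26560) - 1801656)*3421165)/((-139)²) + (⅔ + 4)*(-1/1327373) = ((1211810 - 1801656)*3421165)/19321 + (14/3)*(-1/1327373) = -589846*3421165*(1/19321) - 14/3982119 = -2017960490590*1/19321 - 14/3982119 = -2017960490590/19321 - 14/3982119 = -8035758810828030704/76938521199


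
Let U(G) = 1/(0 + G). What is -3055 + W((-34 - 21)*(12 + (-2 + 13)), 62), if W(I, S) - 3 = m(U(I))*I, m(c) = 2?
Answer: -5582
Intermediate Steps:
U(G) = 1/G
W(I, S) = 3 + 2*I
-3055 + W((-34 - 21)*(12 + (-2 + 13)), 62) = -3055 + (3 + 2*((-34 - 21)*(12 + (-2 + 13)))) = -3055 + (3 + 2*(-55*(12 + 11))) = -3055 + (3 + 2*(-55*23)) = -3055 + (3 + 2*(-1265)) = -3055 + (3 - 2530) = -3055 - 2527 = -5582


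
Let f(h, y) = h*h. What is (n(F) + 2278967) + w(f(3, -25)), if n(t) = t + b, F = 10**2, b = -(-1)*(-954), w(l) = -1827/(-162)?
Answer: 41006237/18 ≈ 2.2781e+6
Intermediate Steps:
f(h, y) = h**2
w(l) = 203/18 (w(l) = -1827*(-1/162) = 203/18)
b = -954 (b = -1*954 = -954)
F = 100
n(t) = -954 + t (n(t) = t - 954 = -954 + t)
(n(F) + 2278967) + w(f(3, -25)) = ((-954 + 100) + 2278967) + 203/18 = (-854 + 2278967) + 203/18 = 2278113 + 203/18 = 41006237/18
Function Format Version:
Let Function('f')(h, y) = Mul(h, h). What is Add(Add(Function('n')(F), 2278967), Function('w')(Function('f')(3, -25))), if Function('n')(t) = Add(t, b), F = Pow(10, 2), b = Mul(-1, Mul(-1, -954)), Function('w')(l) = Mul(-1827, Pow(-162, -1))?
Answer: Rational(41006237, 18) ≈ 2.2781e+6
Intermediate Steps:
Function('f')(h, y) = Pow(h, 2)
Function('w')(l) = Rational(203, 18) (Function('w')(l) = Mul(-1827, Rational(-1, 162)) = Rational(203, 18))
b = -954 (b = Mul(-1, 954) = -954)
F = 100
Function('n')(t) = Add(-954, t) (Function('n')(t) = Add(t, -954) = Add(-954, t))
Add(Add(Function('n')(F), 2278967), Function('w')(Function('f')(3, -25))) = Add(Add(Add(-954, 100), 2278967), Rational(203, 18)) = Add(Add(-854, 2278967), Rational(203, 18)) = Add(2278113, Rational(203, 18)) = Rational(41006237, 18)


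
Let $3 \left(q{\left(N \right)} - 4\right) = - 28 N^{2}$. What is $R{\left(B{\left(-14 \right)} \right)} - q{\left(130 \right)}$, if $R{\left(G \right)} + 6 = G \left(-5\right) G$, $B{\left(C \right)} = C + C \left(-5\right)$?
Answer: $\frac{426130}{3} \approx 1.4204 \cdot 10^{5}$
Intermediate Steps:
$B{\left(C \right)} = - 4 C$ ($B{\left(C \right)} = C - 5 C = - 4 C$)
$q{\left(N \right)} = 4 - \frac{28 N^{2}}{3}$ ($q{\left(N \right)} = 4 + \frac{\left(-28\right) N^{2}}{3} = 4 - \frac{28 N^{2}}{3}$)
$R{\left(G \right)} = -6 - 5 G^{2}$ ($R{\left(G \right)} = -6 + G \left(-5\right) G = -6 + - 5 G G = -6 - 5 G^{2}$)
$R{\left(B{\left(-14 \right)} \right)} - q{\left(130 \right)} = \left(-6 - 5 \left(\left(-4\right) \left(-14\right)\right)^{2}\right) - \left(4 - \frac{28 \cdot 130^{2}}{3}\right) = \left(-6 - 5 \cdot 56^{2}\right) - \left(4 - \frac{473200}{3}\right) = \left(-6 - 15680\right) - \left(4 - \frac{473200}{3}\right) = \left(-6 - 15680\right) - - \frac{473188}{3} = -15686 + \frac{473188}{3} = \frac{426130}{3}$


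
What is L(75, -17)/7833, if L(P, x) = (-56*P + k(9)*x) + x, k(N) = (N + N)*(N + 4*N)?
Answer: -17987/7833 ≈ -2.2963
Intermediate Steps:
k(N) = 10*N**2 (k(N) = (2*N)*(5*N) = 10*N**2)
L(P, x) = -56*P + 811*x (L(P, x) = (-56*P + (10*9**2)*x) + x = (-56*P + (10*81)*x) + x = (-56*P + 810*x) + x = -56*P + 811*x)
L(75, -17)/7833 = (-56*75 + 811*(-17))/7833 = (-4200 - 13787)*(1/7833) = -17987*1/7833 = -17987/7833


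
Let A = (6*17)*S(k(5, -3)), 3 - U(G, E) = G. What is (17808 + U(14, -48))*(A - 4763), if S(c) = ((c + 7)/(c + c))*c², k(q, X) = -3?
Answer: -95658875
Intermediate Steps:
U(G, E) = 3 - G
S(c) = c*(7 + c)/2 (S(c) = ((7 + c)/((2*c)))*c² = ((7 + c)*(1/(2*c)))*c² = ((7 + c)/(2*c))*c² = c*(7 + c)/2)
A = -612 (A = (6*17)*((½)*(-3)*(7 - 3)) = 102*((½)*(-3)*4) = 102*(-6) = -612)
(17808 + U(14, -48))*(A - 4763) = (17808 + (3 - 1*14))*(-612 - 4763) = (17808 + (3 - 14))*(-5375) = (17808 - 11)*(-5375) = 17797*(-5375) = -95658875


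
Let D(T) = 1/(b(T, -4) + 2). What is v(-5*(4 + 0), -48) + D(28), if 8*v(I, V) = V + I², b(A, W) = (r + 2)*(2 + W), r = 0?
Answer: 87/2 ≈ 43.500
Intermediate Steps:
b(A, W) = 4 + 2*W (b(A, W) = (0 + 2)*(2 + W) = 2*(2 + W) = 4 + 2*W)
D(T) = -½ (D(T) = 1/((4 + 2*(-4)) + 2) = 1/((4 - 8) + 2) = 1/(-4 + 2) = 1/(-2) = -½)
v(I, V) = V/8 + I²/8 (v(I, V) = (V + I²)/8 = V/8 + I²/8)
v(-5*(4 + 0), -48) + D(28) = ((⅛)*(-48) + (-5*(4 + 0))²/8) - ½ = (-6 + (-5*4)²/8) - ½ = (-6 + (⅛)*(-20)²) - ½ = (-6 + (⅛)*400) - ½ = (-6 + 50) - ½ = 44 - ½ = 87/2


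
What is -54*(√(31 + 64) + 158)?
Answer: -8532 - 54*√95 ≈ -9058.3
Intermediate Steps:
-54*(√(31 + 64) + 158) = -54*(√95 + 158) = -54*(158 + √95) = -8532 - 54*√95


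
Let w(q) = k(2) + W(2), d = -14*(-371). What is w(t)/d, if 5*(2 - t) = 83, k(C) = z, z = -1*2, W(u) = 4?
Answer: 1/2597 ≈ 0.00038506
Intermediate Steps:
z = -2
d = 5194
k(C) = -2
t = -73/5 (t = 2 - 1/5*83 = 2 - 83/5 = -73/5 ≈ -14.600)
w(q) = 2 (w(q) = -2 + 4 = 2)
w(t)/d = 2/5194 = 2*(1/5194) = 1/2597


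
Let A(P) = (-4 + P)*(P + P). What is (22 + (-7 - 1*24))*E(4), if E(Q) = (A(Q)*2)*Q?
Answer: 0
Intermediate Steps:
A(P) = 2*P*(-4 + P) (A(P) = (-4 + P)*(2*P) = 2*P*(-4 + P))
E(Q) = 4*Q²*(-4 + Q) (E(Q) = ((2*Q*(-4 + Q))*2)*Q = (4*Q*(-4 + Q))*Q = 4*Q²*(-4 + Q))
(22 + (-7 - 1*24))*E(4) = (22 + (-7 - 1*24))*(4*4²*(-4 + 4)) = (22 + (-7 - 24))*(4*16*0) = (22 - 31)*0 = -9*0 = 0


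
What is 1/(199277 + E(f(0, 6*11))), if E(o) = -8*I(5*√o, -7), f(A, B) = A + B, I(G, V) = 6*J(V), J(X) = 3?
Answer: 1/199133 ≈ 5.0218e-6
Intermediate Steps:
I(G, V) = 18 (I(G, V) = 6*3 = 18)
E(o) = -144 (E(o) = -8*18 = -144)
1/(199277 + E(f(0, 6*11))) = 1/(199277 - 144) = 1/199133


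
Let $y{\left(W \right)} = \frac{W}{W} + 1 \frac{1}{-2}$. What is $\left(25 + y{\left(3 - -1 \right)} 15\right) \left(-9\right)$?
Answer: $- \frac{585}{2} \approx -292.5$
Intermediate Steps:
$y{\left(W \right)} = \frac{1}{2}$ ($y{\left(W \right)} = 1 + 1 \left(- \frac{1}{2}\right) = 1 - \frac{1}{2} = \frac{1}{2}$)
$\left(25 + y{\left(3 - -1 \right)} 15\right) \left(-9\right) = \left(25 + \frac{1}{2} \cdot 15\right) \left(-9\right) = \left(25 + \frac{15}{2}\right) \left(-9\right) = \frac{65}{2} \left(-9\right) = - \frac{585}{2}$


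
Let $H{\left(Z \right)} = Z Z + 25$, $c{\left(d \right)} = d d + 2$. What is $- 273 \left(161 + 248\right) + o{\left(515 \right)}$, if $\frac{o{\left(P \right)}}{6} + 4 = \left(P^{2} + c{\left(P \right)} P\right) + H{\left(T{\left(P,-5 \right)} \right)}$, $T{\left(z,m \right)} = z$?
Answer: $822622599$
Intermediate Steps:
$c{\left(d \right)} = 2 + d^{2}$ ($c{\left(d \right)} = d^{2} + 2 = 2 + d^{2}$)
$H{\left(Z \right)} = 25 + Z^{2}$ ($H{\left(Z \right)} = Z^{2} + 25 = 25 + Z^{2}$)
$o{\left(P \right)} = 126 + 12 P^{2} + 6 P \left(2 + P^{2}\right)$ ($o{\left(P \right)} = -24 + 6 \left(\left(P^{2} + \left(2 + P^{2}\right) P\right) + \left(25 + P^{2}\right)\right) = -24 + 6 \left(\left(P^{2} + P \left(2 + P^{2}\right)\right) + \left(25 + P^{2}\right)\right) = -24 + 6 \left(25 + 2 P^{2} + P \left(2 + P^{2}\right)\right) = -24 + \left(150 + 12 P^{2} + 6 P \left(2 + P^{2}\right)\right) = 126 + 12 P^{2} + 6 P \left(2 + P^{2}\right)$)
$- 273 \left(161 + 248\right) + o{\left(515 \right)} = - 273 \left(161 + 248\right) + \left(126 + 12 \cdot 515^{2} + 6 \cdot 515 \left(2 + 515^{2}\right)\right) = \left(-273\right) 409 + \left(126 + 12 \cdot 265225 + 6 \cdot 515 \left(2 + 265225\right)\right) = -111657 + \left(126 + 3182700 + 6 \cdot 515 \cdot 265227\right) = -111657 + \left(126 + 3182700 + 819551430\right) = -111657 + 822734256 = 822622599$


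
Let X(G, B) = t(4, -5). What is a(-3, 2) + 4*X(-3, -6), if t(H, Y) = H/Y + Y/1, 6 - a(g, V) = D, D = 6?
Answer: -116/5 ≈ -23.200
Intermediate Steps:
a(g, V) = 0 (a(g, V) = 6 - 1*6 = 6 - 6 = 0)
t(H, Y) = Y + H/Y (t(H, Y) = H/Y + Y*1 = H/Y + Y = Y + H/Y)
X(G, B) = -29/5 (X(G, B) = -5 + 4/(-5) = -5 + 4*(-⅕) = -5 - ⅘ = -29/5)
a(-3, 2) + 4*X(-3, -6) = 0 + 4*(-29/5) = 0 - 116/5 = -116/5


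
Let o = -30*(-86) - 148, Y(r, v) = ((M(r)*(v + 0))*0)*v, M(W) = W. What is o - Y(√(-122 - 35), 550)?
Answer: 2432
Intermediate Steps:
Y(r, v) = 0 (Y(r, v) = ((r*(v + 0))*0)*v = ((r*v)*0)*v = 0*v = 0)
o = 2432 (o = 2580 - 148 = 2432)
o - Y(√(-122 - 35), 550) = 2432 - 1*0 = 2432 + 0 = 2432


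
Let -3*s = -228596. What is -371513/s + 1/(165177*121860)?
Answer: -2804245494470123/575160943726890 ≈ -4.8756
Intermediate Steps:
s = 228596/3 (s = -1/3*(-228596) = 228596/3 ≈ 76199.)
-371513/s + 1/(165177*121860) = -371513/228596/3 + 1/(165177*121860) = -371513*3/228596 + (1/165177)*(1/121860) = -1114539/228596 + 1/20128469220 = -2804245494470123/575160943726890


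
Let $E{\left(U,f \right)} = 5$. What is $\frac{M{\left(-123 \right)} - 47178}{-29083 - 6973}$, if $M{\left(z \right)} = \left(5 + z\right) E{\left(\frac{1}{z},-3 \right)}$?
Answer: $\frac{5971}{4507} \approx 1.3248$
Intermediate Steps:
$M{\left(z \right)} = 25 + 5 z$ ($M{\left(z \right)} = \left(5 + z\right) 5 = 25 + 5 z$)
$\frac{M{\left(-123 \right)} - 47178}{-29083 - 6973} = \frac{\left(25 + 5 \left(-123\right)\right) - 47178}{-29083 - 6973} = \frac{\left(25 - 615\right) - 47178}{-36056} = \left(-590 - 47178\right) \left(- \frac{1}{36056}\right) = \left(-47768\right) \left(- \frac{1}{36056}\right) = \frac{5971}{4507}$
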